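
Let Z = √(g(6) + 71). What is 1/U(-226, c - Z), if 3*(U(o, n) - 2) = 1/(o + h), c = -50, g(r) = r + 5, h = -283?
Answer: 1527/3053 ≈ 0.50016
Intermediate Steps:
g(r) = 5 + r
Z = √82 (Z = √((5 + 6) + 71) = √(11 + 71) = √82 ≈ 9.0554)
U(o, n) = 2 + 1/(3*(-283 + o)) (U(o, n) = 2 + 1/(3*(o - 283)) = 2 + 1/(3*(-283 + o)))
1/U(-226, c - Z) = 1/((-1697 + 6*(-226))/(3*(-283 - 226))) = 1/((⅓)*(-1697 - 1356)/(-509)) = 1/((⅓)*(-1/509)*(-3053)) = 1/(3053/1527) = 1527/3053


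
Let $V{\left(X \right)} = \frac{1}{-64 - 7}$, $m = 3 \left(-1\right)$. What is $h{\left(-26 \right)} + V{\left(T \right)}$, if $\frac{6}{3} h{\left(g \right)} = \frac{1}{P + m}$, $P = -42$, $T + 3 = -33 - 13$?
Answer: $- \frac{161}{6390} \approx -0.025196$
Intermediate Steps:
$m = -3$
$T = -49$ ($T = -3 - 46 = -49$)
$h{\left(g \right)} = - \frac{1}{90}$ ($h{\left(g \right)} = \frac{1}{2 \left(-42 - 3\right)} = \frac{1}{2 \left(-45\right)} = \frac{1}{2} \left(- \frac{1}{45}\right) = - \frac{1}{90}$)
$V{\left(X \right)} = - \frac{1}{71}$ ($V{\left(X \right)} = \frac{1}{-71} = - \frac{1}{71}$)
$h{\left(-26 \right)} + V{\left(T \right)} = - \frac{1}{90} - \frac{1}{71} = - \frac{161}{6390}$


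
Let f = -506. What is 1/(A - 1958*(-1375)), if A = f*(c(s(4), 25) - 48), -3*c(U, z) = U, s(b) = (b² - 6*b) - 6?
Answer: 3/8142530 ≈ 3.6844e-7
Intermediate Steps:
s(b) = -6 + b² - 6*b
c(U, z) = -U/3
A = 65780/3 (A = -506*(-(-6 + 4² - 6*4)/3 - 48) = -506*(-(-6 + 16 - 24)/3 - 48) = -506*(-⅓*(-14) - 48) = -506*(14/3 - 48) = -506*(-130/3) = 65780/3 ≈ 21927.)
1/(A - 1958*(-1375)) = 1/(65780/3 - 1958*(-1375)) = 1/(65780/3 + 2692250) = 1/(8142530/3) = 3/8142530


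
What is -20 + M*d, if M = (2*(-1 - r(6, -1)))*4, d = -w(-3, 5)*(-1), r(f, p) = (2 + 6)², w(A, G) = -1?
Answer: 500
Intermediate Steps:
r(f, p) = 64 (r(f, p) = 8² = 64)
d = -1 (d = -1*(-1)*(-1) = 1*(-1) = -1)
M = -520 (M = (2*(-1 - 1*64))*4 = (2*(-1 - 64))*4 = (2*(-65))*4 = -130*4 = -520)
-20 + M*d = -20 - 520*(-1) = -20 + 520 = 500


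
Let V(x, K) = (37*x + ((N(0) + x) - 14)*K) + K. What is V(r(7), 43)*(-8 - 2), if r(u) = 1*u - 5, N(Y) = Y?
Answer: 3990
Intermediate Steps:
r(u) = -5 + u (r(u) = u - 5 = -5 + u)
V(x, K) = K + 37*x + K*(-14 + x) (V(x, K) = (37*x + ((0 + x) - 14)*K) + K = (37*x + (x - 14)*K) + K = (37*x + (-14 + x)*K) + K = (37*x + K*(-14 + x)) + K = K + 37*x + K*(-14 + x))
V(r(7), 43)*(-8 - 2) = (-13*43 + 37*(-5 + 7) + 43*(-5 + 7))*(-8 - 2) = (-559 + 37*2 + 43*2)*(-10) = (-559 + 74 + 86)*(-10) = -399*(-10) = 3990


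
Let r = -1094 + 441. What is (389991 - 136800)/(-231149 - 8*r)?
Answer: -253191/225925 ≈ -1.1207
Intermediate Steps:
r = -653
(389991 - 136800)/(-231149 - 8*r) = (389991 - 136800)/(-231149 - 8*(-653)) = 253191/(-231149 + 5224) = 253191/(-225925) = 253191*(-1/225925) = -253191/225925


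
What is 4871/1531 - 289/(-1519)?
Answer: 7841508/2325589 ≈ 3.3718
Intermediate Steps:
4871/1531 - 289/(-1519) = 4871*(1/1531) - 289*(-1/1519) = 4871/1531 + 289/1519 = 7841508/2325589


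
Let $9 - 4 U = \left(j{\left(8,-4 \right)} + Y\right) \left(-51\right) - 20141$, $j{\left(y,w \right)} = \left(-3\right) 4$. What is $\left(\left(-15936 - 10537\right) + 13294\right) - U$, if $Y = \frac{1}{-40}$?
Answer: $- \frac{2890109}{160} \approx -18063.0$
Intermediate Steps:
$Y = - \frac{1}{40} \approx -0.025$
$j{\left(y,w \right)} = -12$
$U = \frac{781469}{160}$ ($U = \frac{9}{4} - \frac{\left(-12 - \frac{1}{40}\right) \left(-51\right) - 20141}{4} = \frac{9}{4} - \frac{\left(- \frac{481}{40}\right) \left(-51\right) - 20141}{4} = \frac{9}{4} - \frac{\frac{24531}{40} - 20141}{4} = \frac{9}{4} - - \frac{781109}{160} = \frac{9}{4} + \frac{781109}{160} = \frac{781469}{160} \approx 4884.2$)
$\left(\left(-15936 - 10537\right) + 13294\right) - U = \left(\left(-15936 - 10537\right) + 13294\right) - \frac{781469}{160} = \left(-26473 + 13294\right) - \frac{781469}{160} = -13179 - \frac{781469}{160} = - \frac{2890109}{160}$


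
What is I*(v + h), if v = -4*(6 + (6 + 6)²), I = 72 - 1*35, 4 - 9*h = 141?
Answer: -204869/9 ≈ -22763.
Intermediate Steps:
h = -137/9 (h = 4/9 - ⅑*141 = 4/9 - 47/3 = -137/9 ≈ -15.222)
I = 37 (I = 72 - 35 = 37)
v = -600 (v = -4*(6 + 12²) = -4*(6 + 144) = -4*150 = -600)
I*(v + h) = 37*(-600 - 137/9) = 37*(-5537/9) = -204869/9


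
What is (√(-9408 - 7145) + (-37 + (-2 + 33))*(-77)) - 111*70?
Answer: -7308 + I*√16553 ≈ -7308.0 + 128.66*I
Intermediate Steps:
(√(-9408 - 7145) + (-37 + (-2 + 33))*(-77)) - 111*70 = (√(-16553) + (-37 + 31)*(-77)) - 7770 = (I*√16553 - 6*(-77)) - 7770 = (I*√16553 + 462) - 7770 = (462 + I*√16553) - 7770 = -7308 + I*√16553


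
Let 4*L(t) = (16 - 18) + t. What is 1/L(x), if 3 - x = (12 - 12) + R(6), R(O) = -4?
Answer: 4/5 ≈ 0.80000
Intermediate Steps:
x = 7 (x = 3 - ((12 - 12) - 4) = 3 - (0 - 4) = 3 - 1*(-4) = 3 + 4 = 7)
L(t) = -1/2 + t/4 (L(t) = ((16 - 18) + t)/4 = (-2 + t)/4 = -1/2 + t/4)
1/L(x) = 1/(-1/2 + (1/4)*7) = 1/(-1/2 + 7/4) = 1/(5/4) = 4/5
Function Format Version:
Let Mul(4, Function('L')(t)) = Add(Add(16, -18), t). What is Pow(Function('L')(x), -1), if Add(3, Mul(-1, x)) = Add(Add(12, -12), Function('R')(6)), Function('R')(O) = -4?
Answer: Rational(4, 5) ≈ 0.80000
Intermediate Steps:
x = 7 (x = Add(3, Mul(-1, Add(Add(12, -12), -4))) = Add(3, Mul(-1, Add(0, -4))) = Add(3, Mul(-1, -4)) = Add(3, 4) = 7)
Function('L')(t) = Add(Rational(-1, 2), Mul(Rational(1, 4), t)) (Function('L')(t) = Mul(Rational(1, 4), Add(Add(16, -18), t)) = Mul(Rational(1, 4), Add(-2, t)) = Add(Rational(-1, 2), Mul(Rational(1, 4), t)))
Pow(Function('L')(x), -1) = Pow(Add(Rational(-1, 2), Mul(Rational(1, 4), 7)), -1) = Pow(Add(Rational(-1, 2), Rational(7, 4)), -1) = Pow(Rational(5, 4), -1) = Rational(4, 5)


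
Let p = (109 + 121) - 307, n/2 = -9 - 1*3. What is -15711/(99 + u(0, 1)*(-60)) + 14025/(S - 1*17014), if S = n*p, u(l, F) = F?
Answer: -79606667/197158 ≈ -403.77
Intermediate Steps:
n = -24 (n = 2*(-9 - 1*3) = 2*(-9 - 3) = 2*(-12) = -24)
p = -77 (p = 230 - 307 = -77)
S = 1848 (S = -24*(-77) = 1848)
-15711/(99 + u(0, 1)*(-60)) + 14025/(S - 1*17014) = -15711/(99 + 1*(-60)) + 14025/(1848 - 1*17014) = -15711/(99 - 60) + 14025/(1848 - 17014) = -15711/39 + 14025/(-15166) = -15711*1/39 + 14025*(-1/15166) = -5237/13 - 14025/15166 = -79606667/197158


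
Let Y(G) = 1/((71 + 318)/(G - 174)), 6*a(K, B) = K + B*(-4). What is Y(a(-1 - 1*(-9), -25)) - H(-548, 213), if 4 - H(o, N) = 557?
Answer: 214961/389 ≈ 552.60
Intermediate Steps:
H(o, N) = -553 (H(o, N) = 4 - 1*557 = 4 - 557 = -553)
a(K, B) = -2*B/3 + K/6 (a(K, B) = (K + B*(-4))/6 = (K - 4*B)/6 = -2*B/3 + K/6)
Y(G) = -174/389 + G/389 (Y(G) = 1/(389/(-174 + G)) = -174/389 + G/389)
Y(a(-1 - 1*(-9), -25)) - H(-548, 213) = (-174/389 + (-2/3*(-25) + (-1 - 1*(-9))/6)/389) - 1*(-553) = (-174/389 + (50/3 + (-1 + 9)/6)/389) + 553 = (-174/389 + (50/3 + (1/6)*8)/389) + 553 = (-174/389 + (50/3 + 4/3)/389) + 553 = (-174/389 + (1/389)*18) + 553 = (-174/389 + 18/389) + 553 = -156/389 + 553 = 214961/389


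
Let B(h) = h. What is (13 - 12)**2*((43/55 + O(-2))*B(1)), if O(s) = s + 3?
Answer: 98/55 ≈ 1.7818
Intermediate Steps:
O(s) = 3 + s
(13 - 12)**2*((43/55 + O(-2))*B(1)) = (13 - 12)**2*((43/55 + (3 - 2))*1) = 1**2*((43*(1/55) + 1)*1) = 1*((43/55 + 1)*1) = 1*((98/55)*1) = 1*(98/55) = 98/55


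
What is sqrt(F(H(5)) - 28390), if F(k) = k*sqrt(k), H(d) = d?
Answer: sqrt(-28390 + 5*sqrt(5)) ≈ 168.46*I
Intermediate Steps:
F(k) = k**(3/2)
sqrt(F(H(5)) - 28390) = sqrt(5**(3/2) - 28390) = sqrt(5*sqrt(5) - 28390) = sqrt(-28390 + 5*sqrt(5))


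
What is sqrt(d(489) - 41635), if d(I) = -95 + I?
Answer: I*sqrt(41241) ≈ 203.08*I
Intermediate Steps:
sqrt(d(489) - 41635) = sqrt((-95 + 489) - 41635) = sqrt(394 - 41635) = sqrt(-41241) = I*sqrt(41241)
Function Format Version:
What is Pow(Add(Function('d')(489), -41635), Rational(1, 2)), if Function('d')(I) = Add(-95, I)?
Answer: Mul(I, Pow(41241, Rational(1, 2))) ≈ Mul(203.08, I)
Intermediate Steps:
Pow(Add(Function('d')(489), -41635), Rational(1, 2)) = Pow(Add(Add(-95, 489), -41635), Rational(1, 2)) = Pow(Add(394, -41635), Rational(1, 2)) = Pow(-41241, Rational(1, 2)) = Mul(I, Pow(41241, Rational(1, 2)))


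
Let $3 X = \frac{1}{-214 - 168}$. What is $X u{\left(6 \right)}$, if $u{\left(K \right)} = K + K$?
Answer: $- \frac{2}{191} \approx -0.010471$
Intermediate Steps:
$u{\left(K \right)} = 2 K$
$X = - \frac{1}{1146}$ ($X = \frac{1}{3 \left(-214 - 168\right)} = \frac{1}{3 \left(-382\right)} = \frac{1}{3} \left(- \frac{1}{382}\right) = - \frac{1}{1146} \approx -0.0008726$)
$X u{\left(6 \right)} = - \frac{2 \cdot 6}{1146} = \left(- \frac{1}{1146}\right) 12 = - \frac{2}{191}$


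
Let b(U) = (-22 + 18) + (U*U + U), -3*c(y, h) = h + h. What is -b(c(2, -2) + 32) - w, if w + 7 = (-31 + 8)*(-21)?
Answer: -14548/9 ≈ -1616.4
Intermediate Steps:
c(y, h) = -2*h/3 (c(y, h) = -(h + h)/3 = -2*h/3)
b(U) = -4 + U + U**2 (b(U) = -4 + (U**2 + U) = -4 + (U + U**2) = -4 + U + U**2)
w = 476 (w = -7 + (-31 + 8)*(-21) = -7 - 23*(-21) = -7 + 483 = 476)
-b(c(2, -2) + 32) - w = -(-4 + (-2/3*(-2) + 32) + (-2/3*(-2) + 32)**2) - 1*476 = -(-4 + (4/3 + 32) + (4/3 + 32)**2) - 476 = -(-4 + 100/3 + (100/3)**2) - 476 = -(-4 + 100/3 + 10000/9) - 476 = -1*10264/9 - 476 = -10264/9 - 476 = -14548/9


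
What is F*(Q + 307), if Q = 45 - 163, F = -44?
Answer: -8316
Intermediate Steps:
Q = -118
F*(Q + 307) = -44*(-118 + 307) = -44*189 = -8316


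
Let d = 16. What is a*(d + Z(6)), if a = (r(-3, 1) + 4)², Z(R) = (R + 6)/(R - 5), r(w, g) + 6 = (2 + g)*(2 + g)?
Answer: 1372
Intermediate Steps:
r(w, g) = -6 + (2 + g)² (r(w, g) = -6 + (2 + g)*(2 + g) = -6 + (2 + g)²)
Z(R) = (6 + R)/(-5 + R)
a = 49 (a = ((-6 + (2 + 1)²) + 4)² = ((-6 + 3²) + 4)² = ((-6 + 9) + 4)² = (3 + 4)² = 7² = 49)
a*(d + Z(6)) = 49*(16 + (6 + 6)/(-5 + 6)) = 49*(16 + 12/1) = 49*(16 + 1*12) = 49*(16 + 12) = 49*28 = 1372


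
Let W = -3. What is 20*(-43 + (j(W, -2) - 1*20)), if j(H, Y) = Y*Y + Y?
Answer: -1220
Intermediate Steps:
j(H, Y) = Y + Y² (j(H, Y) = Y² + Y = Y + Y²)
20*(-43 + (j(W, -2) - 1*20)) = 20*(-43 + (-2*(1 - 2) - 1*20)) = 20*(-43 + (-2*(-1) - 20)) = 20*(-43 + (2 - 20)) = 20*(-43 - 18) = 20*(-61) = -1220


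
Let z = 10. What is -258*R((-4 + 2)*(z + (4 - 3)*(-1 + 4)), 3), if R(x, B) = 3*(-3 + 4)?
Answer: -774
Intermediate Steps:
R(x, B) = 3 (R(x, B) = 3*1 = 3)
-258*R((-4 + 2)*(z + (4 - 3)*(-1 + 4)), 3) = -258*3 = -774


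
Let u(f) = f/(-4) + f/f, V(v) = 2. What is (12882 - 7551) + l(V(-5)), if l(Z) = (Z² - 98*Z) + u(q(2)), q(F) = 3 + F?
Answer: 20555/4 ≈ 5138.8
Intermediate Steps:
u(f) = 1 - f/4 (u(f) = f*(-¼) + 1 = -f/4 + 1 = 1 - f/4)
l(Z) = -¼ + Z² - 98*Z (l(Z) = (Z² - 98*Z) + (1 - (3 + 2)/4) = (Z² - 98*Z) + (1 - ¼*5) = (Z² - 98*Z) + (1 - 5/4) = (Z² - 98*Z) - ¼ = -¼ + Z² - 98*Z)
(12882 - 7551) + l(V(-5)) = (12882 - 7551) + (-¼ + 2² - 98*2) = 5331 + (-¼ + 4 - 196) = 5331 - 769/4 = 20555/4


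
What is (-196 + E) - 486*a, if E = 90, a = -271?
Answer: 131600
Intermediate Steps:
(-196 + E) - 486*a = (-196 + 90) - 486*(-271) = -106 + 131706 = 131600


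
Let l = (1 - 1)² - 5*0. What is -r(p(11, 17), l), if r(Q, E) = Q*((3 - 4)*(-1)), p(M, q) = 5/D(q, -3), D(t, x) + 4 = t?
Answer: -5/13 ≈ -0.38462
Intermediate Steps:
D(t, x) = -4 + t
l = 0 (l = 0² + 0 = 0 + 0 = 0)
p(M, q) = 5/(-4 + q)
r(Q, E) = Q (r(Q, E) = Q*(-1*(-1)) = Q*1 = Q)
-r(p(11, 17), l) = -5/(-4 + 17) = -5/13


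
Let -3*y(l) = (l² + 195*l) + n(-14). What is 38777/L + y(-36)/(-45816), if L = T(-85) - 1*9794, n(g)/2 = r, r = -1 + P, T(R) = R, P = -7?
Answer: -448877213/113154066 ≈ -3.9670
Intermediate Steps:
r = -8 (r = -1 - 7 = -8)
n(g) = -16 (n(g) = 2*(-8) = -16)
y(l) = 16/3 - 65*l - l²/3 (y(l) = -((l² + 195*l) - 16)/3 = -(-16 + l² + 195*l)/3 = 16/3 - 65*l - l²/3)
L = -9879 (L = -85 - 1*9794 = -85 - 9794 = -9879)
38777/L + y(-36)/(-45816) = 38777/(-9879) + (16/3 - 65*(-36) - ⅓*(-36)²)/(-45816) = 38777*(-1/9879) + (16/3 + 2340 - ⅓*1296)*(-1/45816) = -38777/9879 + (16/3 + 2340 - 432)*(-1/45816) = -38777/9879 + (5740/3)*(-1/45816) = -38777/9879 - 1435/34362 = -448877213/113154066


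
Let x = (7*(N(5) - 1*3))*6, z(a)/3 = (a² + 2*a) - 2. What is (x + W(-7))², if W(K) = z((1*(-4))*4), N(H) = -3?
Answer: 171396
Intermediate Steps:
z(a) = -6 + 3*a² + 6*a (z(a) = 3*((a² + 2*a) - 2) = 3*(-2 + a² + 2*a) = -6 + 3*a² + 6*a)
x = -252 (x = (7*(-3 - 1*3))*6 = (7*(-3 - 3))*6 = (7*(-6))*6 = -42*6 = -252)
W(K) = 666 (W(K) = -6 + 3*((1*(-4))*4)² + 6*((1*(-4))*4) = -6 + 3*(-4*4)² + 6*(-4*4) = -6 + 3*(-16)² + 6*(-16) = -6 + 3*256 - 96 = -6 + 768 - 96 = 666)
(x + W(-7))² = (-252 + 666)² = 414² = 171396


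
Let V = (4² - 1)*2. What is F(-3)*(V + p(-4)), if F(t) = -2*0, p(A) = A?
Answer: 0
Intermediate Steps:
F(t) = 0
V = 30 (V = (16 - 1)*2 = 15*2 = 30)
F(-3)*(V + p(-4)) = 0*(30 - 4) = 0*26 = 0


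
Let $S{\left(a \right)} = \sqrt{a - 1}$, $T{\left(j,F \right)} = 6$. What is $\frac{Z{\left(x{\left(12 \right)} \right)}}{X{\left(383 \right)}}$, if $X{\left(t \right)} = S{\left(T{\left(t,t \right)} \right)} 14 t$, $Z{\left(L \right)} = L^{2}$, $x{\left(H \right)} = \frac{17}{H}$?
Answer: $\frac{289 \sqrt{5}}{3860640} \approx 0.00016739$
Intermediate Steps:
$S{\left(a \right)} = \sqrt{-1 + a}$
$X{\left(t \right)} = 14 t \sqrt{5}$ ($X{\left(t \right)} = \sqrt{-1 + 6} \cdot 14 t = \sqrt{5} \cdot 14 t = 14 \sqrt{5} t = 14 t \sqrt{5}$)
$\frac{Z{\left(x{\left(12 \right)} \right)}}{X{\left(383 \right)}} = \frac{\left(\frac{17}{12}\right)^{2}}{14 \cdot 383 \sqrt{5}} = \frac{\left(17 \cdot \frac{1}{12}\right)^{2}}{5362 \sqrt{5}} = \left(\frac{17}{12}\right)^{2} \frac{\sqrt{5}}{26810} = \frac{289 \frac{\sqrt{5}}{26810}}{144} = \frac{289 \sqrt{5}}{3860640}$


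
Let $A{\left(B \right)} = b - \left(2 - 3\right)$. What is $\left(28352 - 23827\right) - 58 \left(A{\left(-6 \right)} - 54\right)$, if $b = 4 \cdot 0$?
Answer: $7599$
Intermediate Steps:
$b = 0$
$A{\left(B \right)} = 1$ ($A{\left(B \right)} = 0 - \left(2 - 3\right) = 0 - -1 = 0 + 1 = 1$)
$\left(28352 - 23827\right) - 58 \left(A{\left(-6 \right)} - 54\right) = \left(28352 - 23827\right) - 58 \left(1 - 54\right) = 4525 - -3074 = 4525 + 3074 = 7599$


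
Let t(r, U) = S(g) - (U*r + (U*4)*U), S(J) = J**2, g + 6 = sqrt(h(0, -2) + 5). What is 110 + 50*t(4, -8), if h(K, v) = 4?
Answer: -10640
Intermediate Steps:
g = -3 (g = -6 + sqrt(4 + 5) = -6 + sqrt(9) = -6 + 3 = -3)
t(r, U) = 9 - 4*U**2 - U*r (t(r, U) = (-3)**2 - (U*r + (U*4)*U) = 9 - (U*r + (4*U)*U) = 9 - (U*r + 4*U**2) = 9 - (4*U**2 + U*r) = 9 + (-4*U**2 - U*r) = 9 - 4*U**2 - U*r)
110 + 50*t(4, -8) = 110 + 50*(9 - 4*(-8)**2 - 1*(-8)*4) = 110 + 50*(9 - 4*64 + 32) = 110 + 50*(9 - 256 + 32) = 110 + 50*(-215) = 110 - 10750 = -10640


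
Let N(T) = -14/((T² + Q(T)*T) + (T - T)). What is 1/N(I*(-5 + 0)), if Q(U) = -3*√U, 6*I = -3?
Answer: -25/56 + 15*√10/56 ≈ 0.40061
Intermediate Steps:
I = -½ (I = (⅙)*(-3) = -½ ≈ -0.50000)
N(T) = -14/(T² - 3*T^(3/2)) (N(T) = -14/((T² + (-3*√T)*T) + (T - T)) = -14/((T² - 3*T^(3/2)) + 0) = -14/(T² - 3*T^(3/2)))
1/N(I*(-5 + 0)) = 1/(14/(((-(-5 + 0)/2))*(-(-1)*(-5 + 0)/2 + 3*√(-(-5 + 0)/2)))) = 1/(14/(((-½*(-5)))*(-(-1)*(-5)/2 + 3*√(-½*(-5))))) = 1/(14/((5/2)*(-1*5/2 + 3*√(5/2)))) = 1/(14*(⅖)/(-5/2 + 3*(√10/2))) = 1/(14*(⅖)/(-5/2 + 3*√10/2)) = 1/(28/(5*(-5/2 + 3*√10/2))) = -25/56 + 15*√10/56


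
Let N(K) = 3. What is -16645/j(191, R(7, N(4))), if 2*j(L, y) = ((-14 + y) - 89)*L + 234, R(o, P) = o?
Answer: 16645/9051 ≈ 1.8390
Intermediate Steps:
j(L, y) = 117 + L*(-103 + y)/2 (j(L, y) = (((-14 + y) - 89)*L + 234)/2 = ((-103 + y)*L + 234)/2 = (L*(-103 + y) + 234)/2 = (234 + L*(-103 + y))/2 = 117 + L*(-103 + y)/2)
-16645/j(191, R(7, N(4))) = -16645/(117 - 103/2*191 + (½)*191*7) = -16645/(117 - 19673/2 + 1337/2) = -16645/(-9051) = -16645*(-1/9051) = 16645/9051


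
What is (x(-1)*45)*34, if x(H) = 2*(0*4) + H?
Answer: -1530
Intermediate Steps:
x(H) = H (x(H) = 2*0 + H = 0 + H = H)
(x(-1)*45)*34 = -1*45*34 = -45*34 = -1530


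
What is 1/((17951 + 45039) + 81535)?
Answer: 1/144525 ≈ 6.9192e-6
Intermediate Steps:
1/((17951 + 45039) + 81535) = 1/(62990 + 81535) = 1/144525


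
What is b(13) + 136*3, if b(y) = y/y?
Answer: 409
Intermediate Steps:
b(y) = 1
b(13) + 136*3 = 1 + 136*3 = 1 + 408 = 409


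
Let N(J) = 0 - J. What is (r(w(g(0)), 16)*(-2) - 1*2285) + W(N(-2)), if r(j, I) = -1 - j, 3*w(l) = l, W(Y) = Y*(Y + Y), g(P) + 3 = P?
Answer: -2277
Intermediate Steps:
g(P) = -3 + P
N(J) = -J
W(Y) = 2*Y² (W(Y) = Y*(2*Y) = 2*Y²)
w(l) = l/3
(r(w(g(0)), 16)*(-2) - 1*2285) + W(N(-2)) = ((-1 - (-3 + 0)/3)*(-2) - 1*2285) + 2*(-1*(-2))² = ((-1 - (-3)/3)*(-2) - 2285) + 2*2² = ((-1 - 1*(-1))*(-2) - 2285) + 2*4 = ((-1 + 1)*(-2) - 2285) + 8 = (0*(-2) - 2285) + 8 = (0 - 2285) + 8 = -2285 + 8 = -2277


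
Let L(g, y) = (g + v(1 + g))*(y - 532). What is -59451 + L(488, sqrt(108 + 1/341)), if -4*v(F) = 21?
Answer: -316274 + 1931*sqrt(12558689)/1364 ≈ -3.1126e+5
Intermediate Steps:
v(F) = -21/4 (v(F) = -1/4*21 = -21/4)
L(g, y) = (-532 + y)*(-21/4 + g) (L(g, y) = (g - 21/4)*(y - 532) = (-21/4 + g)*(-532 + y) = (-532 + y)*(-21/4 + g))
-59451 + L(488, sqrt(108 + 1/341)) = -59451 + (2793 - 532*488 - 21*sqrt(108 + 1/341)/4 + 488*sqrt(108 + 1/341)) = -59451 + (2793 - 259616 - 21*sqrt(108 + 1/341)/4 + 488*sqrt(108 + 1/341)) = -59451 + (2793 - 259616 - 21*sqrt(12558689)/1364 + 488*sqrt(36829/341)) = -59451 + (2793 - 259616 - 21*sqrt(12558689)/1364 + 488*(sqrt(12558689)/341)) = -59451 + (2793 - 259616 - 21*sqrt(12558689)/1364 + 488*sqrt(12558689)/341) = -59451 + (-256823 + 1931*sqrt(12558689)/1364) = -316274 + 1931*sqrt(12558689)/1364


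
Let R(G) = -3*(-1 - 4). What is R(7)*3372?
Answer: 50580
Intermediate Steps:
R(G) = 15 (R(G) = -3*(-5) = 15)
R(7)*3372 = 15*3372 = 50580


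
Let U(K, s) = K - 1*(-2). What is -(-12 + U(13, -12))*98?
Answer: -294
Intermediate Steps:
U(K, s) = 2 + K (U(K, s) = K + 2 = 2 + K)
-(-12 + U(13, -12))*98 = -(-12 + (2 + 13))*98 = -(-12 + 15)*98 = -3*98 = -1*294 = -294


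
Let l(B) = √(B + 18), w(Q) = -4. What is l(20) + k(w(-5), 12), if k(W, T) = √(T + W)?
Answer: √38 + 2*√2 ≈ 8.9928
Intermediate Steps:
l(B) = √(18 + B)
l(20) + k(w(-5), 12) = √(18 + 20) + √(12 - 4) = √38 + √8 = √38 + 2*√2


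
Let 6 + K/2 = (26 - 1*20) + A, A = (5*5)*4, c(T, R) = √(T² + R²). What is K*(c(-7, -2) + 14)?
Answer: 2800 + 200*√53 ≈ 4256.0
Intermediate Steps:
c(T, R) = √(R² + T²)
A = 100 (A = 25*4 = 100)
K = 200 (K = -12 + 2*((26 - 1*20) + 100) = -12 + 2*((26 - 20) + 100) = -12 + 2*(6 + 100) = -12 + 2*106 = -12 + 212 = 200)
K*(c(-7, -2) + 14) = 200*(√((-2)² + (-7)²) + 14) = 200*(√(4 + 49) + 14) = 200*(√53 + 14) = 200*(14 + √53) = 2800 + 200*√53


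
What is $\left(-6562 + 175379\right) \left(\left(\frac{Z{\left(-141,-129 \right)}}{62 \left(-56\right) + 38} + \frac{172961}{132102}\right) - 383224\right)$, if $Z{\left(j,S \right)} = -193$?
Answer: $- \frac{7336974720591610556}{113409567} \approx -6.4695 \cdot 10^{10}$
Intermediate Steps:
$\left(-6562 + 175379\right) \left(\left(\frac{Z{\left(-141,-129 \right)}}{62 \left(-56\right) + 38} + \frac{172961}{132102}\right) - 383224\right) = \left(-6562 + 175379\right) \left(\left(- \frac{193}{62 \left(-56\right) + 38} + \frac{172961}{132102}\right) - 383224\right) = 168817 \left(\left(- \frac{193}{-3472 + 38} + 172961 \cdot \frac{1}{132102}\right) - 383224\right) = 168817 \left(\left(- \frac{193}{-3434} + \frac{172961}{132102}\right) - 383224\right) = 168817 \left(\left(\left(-193\right) \left(- \frac{1}{3434}\right) + \frac{172961}{132102}\right) - 383224\right) = 168817 \left(\left(\frac{193}{3434} + \frac{172961}{132102}\right) - 383224\right) = 168817 \left(\frac{154860940}{113409567} - 383224\right) = 168817 \left(- \frac{43461113043068}{113409567}\right) = - \frac{7336974720591610556}{113409567}$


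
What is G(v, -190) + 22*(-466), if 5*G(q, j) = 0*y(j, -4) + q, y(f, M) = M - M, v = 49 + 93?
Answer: -51118/5 ≈ -10224.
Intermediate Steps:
v = 142
y(f, M) = 0
G(q, j) = q/5 (G(q, j) = (0*0 + q)/5 = (0 + q)/5 = q/5)
G(v, -190) + 22*(-466) = (⅕)*142 + 22*(-466) = 142/5 - 10252 = -51118/5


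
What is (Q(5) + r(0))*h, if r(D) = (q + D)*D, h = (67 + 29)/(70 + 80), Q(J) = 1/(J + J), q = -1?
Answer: 8/125 ≈ 0.064000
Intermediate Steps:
Q(J) = 1/(2*J)
h = 16/25 (h = 96/150 = 96*(1/150) = 16/25 ≈ 0.64000)
r(D) = D*(-1 + D) (r(D) = (-1 + D)*D = D*(-1 + D))
(Q(5) + r(0))*h = ((1/2)/5 + 0*(-1 + 0))*(16/25) = ((1/2)*(1/5) + 0*(-1))*(16/25) = (1/10 + 0)*(16/25) = (1/10)*(16/25) = 8/125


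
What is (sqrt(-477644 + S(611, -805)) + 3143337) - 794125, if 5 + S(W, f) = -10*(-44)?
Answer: 2349212 + I*sqrt(477209) ≈ 2.3492e+6 + 690.8*I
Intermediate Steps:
S(W, f) = 435 (S(W, f) = -5 - 10*(-44) = -5 + 440 = 435)
(sqrt(-477644 + S(611, -805)) + 3143337) - 794125 = (sqrt(-477644 + 435) + 3143337) - 794125 = (sqrt(-477209) + 3143337) - 794125 = (I*sqrt(477209) + 3143337) - 794125 = (3143337 + I*sqrt(477209)) - 794125 = 2349212 + I*sqrt(477209)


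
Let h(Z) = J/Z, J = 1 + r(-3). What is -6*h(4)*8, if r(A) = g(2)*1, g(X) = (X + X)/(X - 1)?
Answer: -60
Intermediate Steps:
g(X) = 2*X/(-1 + X) (g(X) = (2*X)/(-1 + X) = 2*X/(-1 + X))
r(A) = 4 (r(A) = (2*2/(-1 + 2))*1 = (2*2/1)*1 = (2*2*1)*1 = 4*1 = 4)
J = 5 (J = 1 + 4 = 5)
h(Z) = 5/Z
-6*h(4)*8 = -6*5/4*8 = -6*5*(¼)*8 = -15*8/2 = -6*10 = -60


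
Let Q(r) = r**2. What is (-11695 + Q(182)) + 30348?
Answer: 51777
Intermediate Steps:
(-11695 + Q(182)) + 30348 = (-11695 + 182**2) + 30348 = (-11695 + 33124) + 30348 = 21429 + 30348 = 51777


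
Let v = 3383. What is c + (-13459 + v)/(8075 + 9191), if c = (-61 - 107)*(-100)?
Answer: 145029362/8633 ≈ 16799.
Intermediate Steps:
c = 16800 (c = -168*(-100) = 16800)
c + (-13459 + v)/(8075 + 9191) = 16800 + (-13459 + 3383)/(8075 + 9191) = 16800 - 10076/17266 = 16800 - 10076*1/17266 = 16800 - 5038/8633 = 145029362/8633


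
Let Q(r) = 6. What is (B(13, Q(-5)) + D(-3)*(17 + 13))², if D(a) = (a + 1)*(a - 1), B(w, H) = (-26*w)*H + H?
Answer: 3175524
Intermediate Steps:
B(w, H) = H - 26*H*w (B(w, H) = -26*H*w + H = H - 26*H*w)
D(a) = (1 + a)*(-1 + a)
(B(13, Q(-5)) + D(-3)*(17 + 13))² = (6*(1 - 26*13) + (-1 + (-3)²)*(17 + 13))² = (6*(1 - 338) + (-1 + 9)*30)² = (6*(-337) + 8*30)² = (-2022 + 240)² = (-1782)² = 3175524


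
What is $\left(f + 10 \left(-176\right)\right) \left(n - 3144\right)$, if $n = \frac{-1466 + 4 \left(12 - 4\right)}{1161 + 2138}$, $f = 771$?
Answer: $\frac{10259381610}{3299} \approx 3.1098 \cdot 10^{6}$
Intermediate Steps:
$n = - \frac{1434}{3299}$ ($n = \frac{-1466 + 4 \cdot 8}{3299} = \left(-1466 + 32\right) \frac{1}{3299} = \left(-1434\right) \frac{1}{3299} = - \frac{1434}{3299} \approx -0.43468$)
$\left(f + 10 \left(-176\right)\right) \left(n - 3144\right) = \left(771 + 10 \left(-176\right)\right) \left(- \frac{1434}{3299} - 3144\right) = \left(771 - 1760\right) \left(- \frac{10373490}{3299}\right) = \left(-989\right) \left(- \frac{10373490}{3299}\right) = \frac{10259381610}{3299}$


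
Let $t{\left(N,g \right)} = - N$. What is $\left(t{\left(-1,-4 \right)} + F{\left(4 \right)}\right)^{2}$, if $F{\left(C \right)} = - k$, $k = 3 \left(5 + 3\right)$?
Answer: $529$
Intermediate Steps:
$k = 24$ ($k = 3 \cdot 8 = 24$)
$F{\left(C \right)} = -24$ ($F{\left(C \right)} = \left(-1\right) 24 = -24$)
$\left(t{\left(-1,-4 \right)} + F{\left(4 \right)}\right)^{2} = \left(\left(-1\right) \left(-1\right) - 24\right)^{2} = \left(1 - 24\right)^{2} = \left(-23\right)^{2} = 529$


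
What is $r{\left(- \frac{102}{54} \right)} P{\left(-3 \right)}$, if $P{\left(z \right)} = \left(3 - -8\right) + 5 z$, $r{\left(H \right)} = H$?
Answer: $\frac{68}{9} \approx 7.5556$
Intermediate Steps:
$P{\left(z \right)} = 11 + 5 z$ ($P{\left(z \right)} = \left(3 + 8\right) + 5 z = 11 + 5 z$)
$r{\left(- \frac{102}{54} \right)} P{\left(-3 \right)} = - \frac{102}{54} \left(11 + 5 \left(-3\right)\right) = \left(-102\right) \frac{1}{54} \left(11 - 15\right) = \left(- \frac{17}{9}\right) \left(-4\right) = \frac{68}{9}$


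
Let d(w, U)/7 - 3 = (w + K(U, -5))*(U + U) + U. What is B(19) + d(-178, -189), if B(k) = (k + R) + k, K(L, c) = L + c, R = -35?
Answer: 983013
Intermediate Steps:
B(k) = -35 + 2*k (B(k) = (k - 35) + k = (-35 + k) + k = -35 + 2*k)
d(w, U) = 21 + 7*U + 14*U*(-5 + U + w) (d(w, U) = 21 + 7*((w + (U - 5))*(U + U) + U) = 21 + 7*((w + (-5 + U))*(2*U) + U) = 21 + 7*((-5 + U + w)*(2*U) + U) = 21 + 7*(2*U*(-5 + U + w) + U) = 21 + 7*(U + 2*U*(-5 + U + w)) = 21 + (7*U + 14*U*(-5 + U + w)) = 21 + 7*U + 14*U*(-5 + U + w))
B(19) + d(-178, -189) = (-35 + 2*19) + (21 - 63*(-189) + 14*(-189)**2 + 14*(-189)*(-178)) = (-35 + 38) + (21 + 11907 + 14*35721 + 470988) = 3 + (21 + 11907 + 500094 + 470988) = 3 + 983010 = 983013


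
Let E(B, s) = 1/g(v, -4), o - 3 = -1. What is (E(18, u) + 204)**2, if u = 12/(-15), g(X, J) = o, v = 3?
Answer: 167281/4 ≈ 41820.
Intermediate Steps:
o = 2 (o = 3 - 1 = 2)
g(X, J) = 2
u = -4/5 (u = 12*(-1/15) = -4/5 ≈ -0.80000)
E(B, s) = 1/2
(E(18, u) + 204)**2 = (1/2 + 204)**2 = (409/2)**2 = 167281/4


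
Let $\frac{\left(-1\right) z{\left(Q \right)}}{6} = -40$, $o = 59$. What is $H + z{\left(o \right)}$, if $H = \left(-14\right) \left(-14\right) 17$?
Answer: $3572$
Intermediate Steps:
$z{\left(Q \right)} = 240$ ($z{\left(Q \right)} = \left(-6\right) \left(-40\right) = 240$)
$H = 3332$ ($H = 196 \cdot 17 = 3332$)
$H + z{\left(o \right)} = 3332 + 240 = 3572$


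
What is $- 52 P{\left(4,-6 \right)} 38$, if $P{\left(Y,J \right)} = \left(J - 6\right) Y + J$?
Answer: $106704$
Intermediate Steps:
$P{\left(Y,J \right)} = J + Y \left(-6 + J\right)$ ($P{\left(Y,J \right)} = \left(-6 + J\right) Y + J = Y \left(-6 + J\right) + J = J + Y \left(-6 + J\right)$)
$- 52 P{\left(4,-6 \right)} 38 = - 52 \left(-6 - 24 - 24\right) 38 = \left(-52\right) \left(-54\right) 38 = 2808 \cdot 38 = 106704$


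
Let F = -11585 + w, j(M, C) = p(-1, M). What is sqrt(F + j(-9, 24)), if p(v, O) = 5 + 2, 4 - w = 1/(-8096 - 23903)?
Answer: 5*I*sqrt(474041409743)/31999 ≈ 107.58*I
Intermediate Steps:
w = 127997/31999 (w = 4 - 1/(-8096 - 23903) = 4 - 1/(-31999) = 4 - 1*(-1/31999) = 4 + 1/31999 = 127997/31999 ≈ 4.0000)
p(v, O) = 7
j(M, C) = 7
F = -370580418/31999 (F = -11585 + 127997/31999 = -370580418/31999 ≈ -11581.)
sqrt(F + j(-9, 24)) = sqrt(-370580418/31999 + 7) = sqrt(-370356425/31999) = 5*I*sqrt(474041409743)/31999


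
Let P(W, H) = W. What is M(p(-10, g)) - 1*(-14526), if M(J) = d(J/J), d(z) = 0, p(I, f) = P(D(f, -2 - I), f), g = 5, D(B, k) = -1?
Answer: 14526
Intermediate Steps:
p(I, f) = -1
M(J) = 0
M(p(-10, g)) - 1*(-14526) = 0 - 1*(-14526) = 0 + 14526 = 14526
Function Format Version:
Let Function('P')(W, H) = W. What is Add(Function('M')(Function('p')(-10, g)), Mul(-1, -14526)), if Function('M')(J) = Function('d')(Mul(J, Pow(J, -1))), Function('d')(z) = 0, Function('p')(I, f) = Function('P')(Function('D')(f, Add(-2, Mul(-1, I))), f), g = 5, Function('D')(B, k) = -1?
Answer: 14526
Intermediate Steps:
Function('p')(I, f) = -1
Function('M')(J) = 0
Add(Function('M')(Function('p')(-10, g)), Mul(-1, -14526)) = Add(0, Mul(-1, -14526)) = Add(0, 14526) = 14526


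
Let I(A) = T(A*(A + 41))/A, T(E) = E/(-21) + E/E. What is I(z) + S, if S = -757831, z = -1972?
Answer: -31379489461/41412 ≈ -7.5774e+5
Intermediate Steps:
T(E) = 1 - E/21 (T(E) = E*(-1/21) + 1 = -E/21 + 1 = 1 - E/21)
I(A) = (1 - A*(41 + A)/21)/A (I(A) = (1 - A*(A + 41)/21)/A = (1 - A*(41 + A)/21)/A)
I(z) + S = (1/21)*(21 - 1*(-1972)*(41 - 1972))/(-1972) - 757831 = (1/21)*(-1/1972)*(21 - 1*(-1972)*(-1931)) - 757831 = (1/21)*(-1/1972)*(21 - 3807932) - 757831 = (1/21)*(-1/1972)*(-3807911) - 757831 = 3807911/41412 - 757831 = -31379489461/41412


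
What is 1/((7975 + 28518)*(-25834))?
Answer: -1/942760162 ≈ -1.0607e-9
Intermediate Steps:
1/((7975 + 28518)*(-25834)) = -1/25834/36493 = (1/36493)*(-1/25834) = -1/942760162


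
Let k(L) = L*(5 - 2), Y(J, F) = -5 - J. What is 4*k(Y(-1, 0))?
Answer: -48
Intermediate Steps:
k(L) = 3*L (k(L) = L*3 = 3*L)
4*k(Y(-1, 0)) = 4*(3*(-5 - 1*(-1))) = 4*(3*(-5 + 1)) = 4*(3*(-4)) = 4*(-12) = -48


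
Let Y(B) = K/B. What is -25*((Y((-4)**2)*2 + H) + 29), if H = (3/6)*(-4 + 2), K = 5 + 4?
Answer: -5825/8 ≈ -728.13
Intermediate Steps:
K = 9
Y(B) = 9/B
H = -1 (H = (3*(1/6))*(-2) = (1/2)*(-2) = -1)
-25*((Y((-4)**2)*2 + H) + 29) = -25*(((9/((-4)**2))*2 - 1) + 29) = -25*(((9/16)*2 - 1) + 29) = -25*((9/8 - 1) + 29) = -25*(1/8 + 29) = -25*233/8 = -5825/8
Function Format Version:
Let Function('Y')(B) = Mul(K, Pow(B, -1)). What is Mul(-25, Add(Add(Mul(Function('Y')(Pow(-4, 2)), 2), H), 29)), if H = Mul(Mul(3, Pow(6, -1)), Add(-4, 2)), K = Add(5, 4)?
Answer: Rational(-5825, 8) ≈ -728.13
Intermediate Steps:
K = 9
Function('Y')(B) = Mul(9, Pow(B, -1))
H = -1 (H = Mul(Mul(3, Rational(1, 6)), -2) = Mul(Rational(1, 2), -2) = -1)
Mul(-25, Add(Add(Mul(Function('Y')(Pow(-4, 2)), 2), H), 29)) = Mul(-25, Add(Add(Mul(Mul(9, Pow(Pow(-4, 2), -1)), 2), -1), 29)) = Mul(-25, Add(Add(Mul(Mul(9, Pow(16, -1)), 2), -1), 29)) = Mul(-25, Add(Add(Mul(Mul(9, Rational(1, 16)), 2), -1), 29)) = Mul(-25, Add(Add(Mul(Rational(9, 16), 2), -1), 29)) = Mul(-25, Add(Add(Rational(9, 8), -1), 29)) = Mul(-25, Add(Rational(1, 8), 29)) = Mul(-25, Rational(233, 8)) = Rational(-5825, 8)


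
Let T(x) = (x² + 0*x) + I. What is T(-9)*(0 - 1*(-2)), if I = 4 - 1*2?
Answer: 166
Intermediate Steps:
I = 2 (I = 4 - 2 = 2)
T(x) = 2 + x² (T(x) = (x² + 0*x) + 2 = (x² + 0) + 2 = x² + 2 = 2 + x²)
T(-9)*(0 - 1*(-2)) = (2 + (-9)²)*(0 - 1*(-2)) = (2 + 81)*(0 + 2) = 83*2 = 166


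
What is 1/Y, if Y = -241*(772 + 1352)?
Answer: -1/511884 ≈ -1.9536e-6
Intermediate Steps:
Y = -511884 (Y = -241*2124 = -511884)
1/Y = 1/(-511884) = -1/511884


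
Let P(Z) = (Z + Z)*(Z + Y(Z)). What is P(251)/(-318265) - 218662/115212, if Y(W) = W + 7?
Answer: -49515600623/18333973590 ≈ -2.7008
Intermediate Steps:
Y(W) = 7 + W
P(Z) = 2*Z*(7 + 2*Z) (P(Z) = (Z + Z)*(Z + (7 + Z)) = (2*Z)*(7 + 2*Z) = 2*Z*(7 + 2*Z))
P(251)/(-318265) - 218662/115212 = (2*251*(7 + 2*251))/(-318265) - 218662/115212 = (2*251*(7 + 502))*(-1/318265) - 218662*1/115212 = (2*251*509)*(-1/318265) - 109331/57606 = 255518*(-1/318265) - 109331/57606 = -255518/318265 - 109331/57606 = -49515600623/18333973590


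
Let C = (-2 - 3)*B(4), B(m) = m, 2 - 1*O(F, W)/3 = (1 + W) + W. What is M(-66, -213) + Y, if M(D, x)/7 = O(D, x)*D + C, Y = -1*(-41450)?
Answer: -550512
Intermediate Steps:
O(F, W) = 3 - 6*W (O(F, W) = 6 - 3*((1 + W) + W) = 6 - 3*(1 + 2*W) = 6 + (-3 - 6*W) = 3 - 6*W)
C = -20 (C = (-2 - 3)*4 = -5*4 = -20)
Y = 41450
M(D, x) = -140 + 7*D*(3 - 6*x) (M(D, x) = 7*((3 - 6*x)*D - 20) = 7*(D*(3 - 6*x) - 20) = 7*(-20 + D*(3 - 6*x)) = -140 + 7*D*(3 - 6*x))
M(-66, -213) + Y = (-140 + 21*(-66) - 42*(-66)*(-213)) + 41450 = (-140 - 1386 - 590436) + 41450 = -591962 + 41450 = -550512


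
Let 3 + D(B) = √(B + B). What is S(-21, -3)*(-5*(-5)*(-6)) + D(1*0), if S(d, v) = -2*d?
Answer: -6303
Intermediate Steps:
D(B) = -3 + √2*√B (D(B) = -3 + √(B + B) = -3 + √(2*B) = -3 + √2*√B)
S(-21, -3)*(-5*(-5)*(-6)) + D(1*0) = (-2*(-21))*(-5*(-5)*(-6)) + (-3 + √2*√(1*0)) = 42*(25*(-6)) + (-3 + √2*√0) = 42*(-150) + (-3 + √2*0) = -6300 + (-3 + 0) = -6300 - 3 = -6303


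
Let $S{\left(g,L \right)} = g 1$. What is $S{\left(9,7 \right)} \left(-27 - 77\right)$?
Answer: $-936$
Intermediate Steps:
$S{\left(g,L \right)} = g$
$S{\left(9,7 \right)} \left(-27 - 77\right) = 9 \left(-27 - 77\right) = 9 \left(-104\right) = -936$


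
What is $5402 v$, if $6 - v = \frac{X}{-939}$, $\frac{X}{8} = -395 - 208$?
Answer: $\frac{1458540}{313} \approx 4659.9$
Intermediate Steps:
$X = -4824$ ($X = 8 \left(-395 - 208\right) = 8 \left(-603\right) = -4824$)
$v = \frac{270}{313}$ ($v = 6 - - \frac{4824}{-939} = 6 - \left(-4824\right) \left(- \frac{1}{939}\right) = 6 - \frac{1608}{313} = \frac{270}{313} \approx 0.86262$)
$5402 v = 5402 \cdot \frac{270}{313} = \frac{1458540}{313}$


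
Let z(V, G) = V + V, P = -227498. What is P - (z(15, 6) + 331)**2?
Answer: -357819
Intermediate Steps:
z(V, G) = 2*V
P - (z(15, 6) + 331)**2 = -227498 - (2*15 + 331)**2 = -227498 - (30 + 331)**2 = -227498 - 1*361**2 = -227498 - 1*130321 = -227498 - 130321 = -357819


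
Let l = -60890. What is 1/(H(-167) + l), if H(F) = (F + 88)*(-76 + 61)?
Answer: -1/59705 ≈ -1.6749e-5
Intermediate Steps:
H(F) = -1320 - 15*F (H(F) = (88 + F)*(-15) = -1320 - 15*F)
1/(H(-167) + l) = 1/((-1320 - 15*(-167)) - 60890) = 1/((-1320 + 2505) - 60890) = 1/(1185 - 60890) = 1/(-59705) = -1/59705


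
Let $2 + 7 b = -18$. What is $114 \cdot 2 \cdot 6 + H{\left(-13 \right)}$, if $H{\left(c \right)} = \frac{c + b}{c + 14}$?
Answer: $\frac{9465}{7} \approx 1352.1$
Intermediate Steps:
$b = - \frac{20}{7}$ ($b = - \frac{2}{7} + \frac{1}{7} \left(-18\right) = - \frac{2}{7} - \frac{18}{7} = - \frac{20}{7} \approx -2.8571$)
$H{\left(c \right)} = \frac{- \frac{20}{7} + c}{14 + c}$ ($H{\left(c \right)} = \frac{c - \frac{20}{7}}{c + 14} = \frac{- \frac{20}{7} + c}{14 + c}$)
$114 \cdot 2 \cdot 6 + H{\left(-13 \right)} = 114 \cdot 2 \cdot 6 + \frac{- \frac{20}{7} - 13}{14 - 13} = 114 \cdot 12 + 1^{-1} \left(- \frac{111}{7}\right) = 1368 + 1 \left(- \frac{111}{7}\right) = 1368 - \frac{111}{7} = \frac{9465}{7}$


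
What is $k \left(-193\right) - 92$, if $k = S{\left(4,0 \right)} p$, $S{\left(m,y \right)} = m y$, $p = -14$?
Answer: $-92$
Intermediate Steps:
$k = 0$ ($k = 4 \cdot 0 \left(-14\right) = 0 \left(-14\right) = 0$)
$k \left(-193\right) - 92 = 0 \left(-193\right) - 92 = 0 - 92 = -92$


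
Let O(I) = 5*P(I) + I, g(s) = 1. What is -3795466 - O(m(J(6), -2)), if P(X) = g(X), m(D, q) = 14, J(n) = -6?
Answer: -3795485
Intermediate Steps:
P(X) = 1
O(I) = 5 + I (O(I) = 5*1 + I = 5 + I)
-3795466 - O(m(J(6), -2)) = -3795466 - (5 + 14) = -3795466 - 1*19 = -3795466 - 19 = -3795485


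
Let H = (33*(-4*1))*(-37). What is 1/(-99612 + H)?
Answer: -1/94728 ≈ -1.0557e-5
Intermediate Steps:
H = 4884 (H = (33*(-4))*(-37) = -132*(-37) = 4884)
1/(-99612 + H) = 1/(-99612 + 4884) = 1/(-94728) = -1/94728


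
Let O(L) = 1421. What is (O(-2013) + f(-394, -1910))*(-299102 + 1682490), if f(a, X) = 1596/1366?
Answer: 1343741483308/683 ≈ 1.9674e+9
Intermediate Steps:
f(a, X) = 798/683 (f(a, X) = 1596*(1/1366) = 798/683)
(O(-2013) + f(-394, -1910))*(-299102 + 1682490) = (1421 + 798/683)*(-299102 + 1682490) = (971341/683)*1383388 = 1343741483308/683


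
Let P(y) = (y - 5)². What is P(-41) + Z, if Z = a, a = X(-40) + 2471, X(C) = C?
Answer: 4547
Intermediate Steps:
P(y) = (-5 + y)²
a = 2431 (a = -40 + 2471 = 2431)
Z = 2431
P(-41) + Z = (-5 - 41)² + 2431 = (-46)² + 2431 = 2116 + 2431 = 4547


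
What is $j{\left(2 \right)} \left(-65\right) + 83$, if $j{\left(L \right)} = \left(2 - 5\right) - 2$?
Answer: $408$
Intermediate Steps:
$j{\left(L \right)} = -5$ ($j{\left(L \right)} = -3 - 2 = -5$)
$j{\left(2 \right)} \left(-65\right) + 83 = \left(-5\right) \left(-65\right) + 83 = 325 + 83 = 408$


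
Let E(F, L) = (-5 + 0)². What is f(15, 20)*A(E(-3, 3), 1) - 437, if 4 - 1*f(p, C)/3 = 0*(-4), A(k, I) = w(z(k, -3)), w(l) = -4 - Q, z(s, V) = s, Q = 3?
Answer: -521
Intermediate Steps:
E(F, L) = 25 (E(F, L) = (-5)² = 25)
w(l) = -7 (w(l) = -4 - 1*3 = -4 - 3 = -7)
A(k, I) = -7
f(p, C) = 12 (f(p, C) = 12 - 0*(-4) = 12 - 3*0 = 12 + 0 = 12)
f(15, 20)*A(E(-3, 3), 1) - 437 = 12*(-7) - 437 = -84 - 437 = -521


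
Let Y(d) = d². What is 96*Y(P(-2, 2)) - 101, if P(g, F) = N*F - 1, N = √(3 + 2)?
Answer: 1915 - 384*√5 ≈ 1056.3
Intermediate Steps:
N = √5 ≈ 2.2361
P(g, F) = -1 + F*√5 (P(g, F) = √5*F - 1 = F*√5 - 1 = -1 + F*√5)
96*Y(P(-2, 2)) - 101 = 96*(-1 + 2*√5)² - 101 = -101 + 96*(-1 + 2*√5)²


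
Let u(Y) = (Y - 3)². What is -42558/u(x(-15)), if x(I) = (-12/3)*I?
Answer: -14186/1083 ≈ -13.099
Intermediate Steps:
x(I) = -4*I (x(I) = (-12*⅓)*I = -4*I)
u(Y) = (-3 + Y)²
-42558/u(x(-15)) = -42558/(-3 - 4*(-15))² = -42558/(-3 + 60)² = -42558/(57²) = -42558/3249 = -42558*1/3249 = -14186/1083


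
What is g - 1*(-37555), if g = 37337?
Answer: 74892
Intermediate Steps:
g - 1*(-37555) = 37337 - 1*(-37555) = 37337 + 37555 = 74892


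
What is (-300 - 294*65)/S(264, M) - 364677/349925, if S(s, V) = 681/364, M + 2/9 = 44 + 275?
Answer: -824184150679/79432975 ≈ -10376.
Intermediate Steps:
M = 2869/9 (M = -2/9 + (44 + 275) = -2/9 + 319 = 2869/9 ≈ 318.78)
S(s, V) = 681/364 (S(s, V) = 681*(1/364) = 681/364)
(-300 - 294*65)/S(264, M) - 364677/349925 = (-300 - 294*65)/(681/364) - 364677/349925 = (-300 - 19110)*(364/681) - 364677*1/349925 = -19410*364/681 - 364677/349925 = -2355080/227 - 364677/349925 = -824184150679/79432975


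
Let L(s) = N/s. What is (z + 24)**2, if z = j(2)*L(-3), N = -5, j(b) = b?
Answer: 6724/9 ≈ 747.11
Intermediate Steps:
L(s) = -5/s
z = 10/3 (z = 2*(-5/(-3)) = 2*(-5*(-1/3)) = 2*(5/3) = 10/3 ≈ 3.3333)
(z + 24)**2 = (10/3 + 24)**2 = (82/3)**2 = 6724/9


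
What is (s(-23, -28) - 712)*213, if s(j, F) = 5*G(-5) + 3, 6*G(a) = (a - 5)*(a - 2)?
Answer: -138592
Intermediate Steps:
G(a) = (-5 + a)*(-2 + a)/6 (G(a) = ((a - 5)*(a - 2))/6 = ((-5 + a)*(-2 + a))/6 = (-5 + a)*(-2 + a)/6)
s(j, F) = 184/3 (s(j, F) = 5*(5/3 - 7/6*(-5) + (1/6)*(-5)**2) + 3 = 5*(5/3 + 35/6 + (1/6)*25) + 3 = 5*(5/3 + 35/6 + 25/6) + 3 = 5*(35/3) + 3 = 175/3 + 3 = 184/3)
(s(-23, -28) - 712)*213 = (184/3 - 712)*213 = -1952/3*213 = -138592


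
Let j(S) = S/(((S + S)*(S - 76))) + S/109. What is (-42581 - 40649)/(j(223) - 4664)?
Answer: 2667188580/149396873 ≈ 17.853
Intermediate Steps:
j(S) = 1/(2*(-76 + S)) + S/109 (j(S) = S/(((2*S)*(-76 + S))) + S*(1/109) = S/((2*S*(-76 + S))) + S/109 = S*(1/(2*S*(-76 + S))) + S/109 = 1/(2*(-76 + S)) + S/109)
(-42581 - 40649)/(j(223) - 4664) = (-42581 - 40649)/((109 - 152*223 + 2*223**2)/(218*(-76 + 223)) - 4664) = -83230/((1/218)*(109 - 33896 + 2*49729)/147 - 4664) = -83230/((1/218)*(1/147)*(109 - 33896 + 99458) - 4664) = -83230/((1/218)*(1/147)*65671 - 4664) = -83230/(65671/32046 - 4664) = -83230/(-149396873/32046) = -83230*(-32046/149396873) = 2667188580/149396873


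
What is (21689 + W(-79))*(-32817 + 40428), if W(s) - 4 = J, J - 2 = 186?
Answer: 166536291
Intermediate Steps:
J = 188 (J = 2 + 186 = 188)
W(s) = 192 (W(s) = 4 + 188 = 192)
(21689 + W(-79))*(-32817 + 40428) = (21689 + 192)*(-32817 + 40428) = 21881*7611 = 166536291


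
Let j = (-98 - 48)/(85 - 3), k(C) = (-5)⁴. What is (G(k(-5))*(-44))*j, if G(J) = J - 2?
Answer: 2001076/41 ≈ 48807.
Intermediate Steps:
k(C) = 625
j = -73/41 (j = -146/82 = -146*1/82 = -73/41 ≈ -1.7805)
G(J) = -2 + J
(G(k(-5))*(-44))*j = ((-2 + 625)*(-44))*(-73/41) = (623*(-44))*(-73/41) = -27412*(-73/41) = 2001076/41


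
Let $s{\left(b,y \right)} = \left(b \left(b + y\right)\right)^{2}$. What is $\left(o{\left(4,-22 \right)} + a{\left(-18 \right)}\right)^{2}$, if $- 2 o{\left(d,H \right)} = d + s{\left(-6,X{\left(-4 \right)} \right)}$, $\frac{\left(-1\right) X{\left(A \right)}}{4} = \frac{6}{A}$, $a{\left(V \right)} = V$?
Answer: $400$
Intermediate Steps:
$X{\left(A \right)} = - \frac{24}{A}$ ($X{\left(A \right)} = - 4 \frac{6}{A} = - \frac{24}{A}$)
$s{\left(b,y \right)} = b^{2} \left(b + y\right)^{2}$
$o{\left(d,H \right)} = - \frac{d}{2}$ ($o{\left(d,H \right)} = - \frac{d + \left(-6\right)^{2} \left(-6 - \frac{24}{-4}\right)^{2}}{2} = - \frac{d + 36 \left(-6 - -6\right)^{2}}{2} = - \frac{d + 36 \left(-6 + 6\right)^{2}}{2} = - \frac{d + 36 \cdot 0^{2}}{2} = - \frac{d + 36 \cdot 0}{2} = - \frac{d + 0}{2} = - \frac{d}{2}$)
$\left(o{\left(4,-22 \right)} + a{\left(-18 \right)}\right)^{2} = \left(\left(- \frac{1}{2}\right) 4 - 18\right)^{2} = \left(-2 - 18\right)^{2} = \left(-20\right)^{2} = 400$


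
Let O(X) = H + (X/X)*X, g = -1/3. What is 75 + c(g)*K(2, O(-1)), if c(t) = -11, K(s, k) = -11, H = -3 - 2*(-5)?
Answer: 196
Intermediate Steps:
g = -⅓ (g = -1*⅓ = -⅓ ≈ -0.33333)
H = 7 (H = -3 + 10 = 7)
O(X) = 7 + X (O(X) = 7 + (X/X)*X = 7 + 1*X = 7 + X)
75 + c(g)*K(2, O(-1)) = 75 - 11*(-11) = 75 + 121 = 196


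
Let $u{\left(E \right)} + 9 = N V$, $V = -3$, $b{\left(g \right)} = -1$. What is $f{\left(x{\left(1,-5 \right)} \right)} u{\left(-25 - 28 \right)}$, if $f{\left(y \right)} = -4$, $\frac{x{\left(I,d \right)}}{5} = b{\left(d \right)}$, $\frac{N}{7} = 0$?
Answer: $36$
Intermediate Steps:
$N = 0$ ($N = 7 \cdot 0 = 0$)
$x{\left(I,d \right)} = -5$ ($x{\left(I,d \right)} = 5 \left(-1\right) = -5$)
$u{\left(E \right)} = -9$ ($u{\left(E \right)} = -9 + 0 \left(-3\right) = -9 + 0 = -9$)
$f{\left(x{\left(1,-5 \right)} \right)} u{\left(-25 - 28 \right)} = \left(-4\right) \left(-9\right) = 36$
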